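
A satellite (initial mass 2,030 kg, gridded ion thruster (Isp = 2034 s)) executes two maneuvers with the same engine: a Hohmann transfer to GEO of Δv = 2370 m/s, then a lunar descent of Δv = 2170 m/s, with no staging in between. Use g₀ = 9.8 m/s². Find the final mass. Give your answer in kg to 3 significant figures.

final mass ≈ 1620 kg

v_e = Isp · g₀ = 2034 × 9.8 = 19933.2 m/s.
After the first burn: m = 2030 × exp(−2370/19933.2) = 2030 × 0.88790 = 1,802.44 kg.
After the second burn: m = 1,802.44 × exp(−2170/19933.2) = 1,802.44 × 0.89685 = 1,616.52 kg.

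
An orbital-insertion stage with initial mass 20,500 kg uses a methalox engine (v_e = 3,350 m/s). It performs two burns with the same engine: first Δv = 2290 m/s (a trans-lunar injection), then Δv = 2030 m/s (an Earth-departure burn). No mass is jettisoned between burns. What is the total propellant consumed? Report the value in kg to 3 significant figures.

After the first burn: m = 20500 × exp(−2290/3350.0) = 20500 × 0.50481 = 10,348.6 kg.
After the second burn: m = 10,348.6 × exp(−2030/3350.0) = 10,348.6 × 0.54554 = 5,645.58 kg.
Total propellant = m₀ − m_final = 20500 − 5,645.58 = 14,854.42 kg.

total propellant consumed ≈ 14900 kg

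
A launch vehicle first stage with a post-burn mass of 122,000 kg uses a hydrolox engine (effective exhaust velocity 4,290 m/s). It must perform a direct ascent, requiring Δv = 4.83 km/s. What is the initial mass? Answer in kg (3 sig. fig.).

initial mass ≈ 376000 kg

Rocket equation: m₀/m_f = exp(Δv / v_e) = exp(4830 / 4290.0) = exp(1.1259) = 3.0829.
m₀ = m_f × 3.0829 = 122,000 × 3.0829 = 376,114 kg.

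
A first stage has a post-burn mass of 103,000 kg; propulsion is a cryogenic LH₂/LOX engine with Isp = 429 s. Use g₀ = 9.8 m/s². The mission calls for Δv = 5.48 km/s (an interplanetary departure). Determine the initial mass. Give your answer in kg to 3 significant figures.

initial mass ≈ 379000 kg

v_e = Isp · g₀ = 429 × 9.8 = 4204.2 m/s.
Rocket equation: m₀/m_f = exp(Δv / v_e) = exp(5480 / 4204.2) = exp(1.3035) = 3.6820.
m₀ = m_f × 3.6820 = 103,000 × 3.6820 = 379,246 kg.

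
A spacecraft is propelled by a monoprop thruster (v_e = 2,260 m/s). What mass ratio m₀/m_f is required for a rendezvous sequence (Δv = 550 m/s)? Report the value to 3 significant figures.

m₀/m_f = exp(Δv / v_e) = exp(550 / 2260.0) = exp(0.2434) = 1.2755.

mass ratio ≈ 1.28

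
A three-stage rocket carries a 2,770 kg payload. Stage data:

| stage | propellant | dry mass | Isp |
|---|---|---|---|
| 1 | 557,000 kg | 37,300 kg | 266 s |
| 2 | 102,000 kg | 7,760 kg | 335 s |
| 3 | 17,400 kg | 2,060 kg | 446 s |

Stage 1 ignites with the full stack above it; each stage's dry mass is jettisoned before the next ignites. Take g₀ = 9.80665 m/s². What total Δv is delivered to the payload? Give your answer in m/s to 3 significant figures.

Δv ≈ 15300 m/s

Ignition mass of stage 1 = 557,000+37,300 + 102,000+7,760 + 17,400+2,060 + 2,770 = 726,290 kg.
Stage 1: m₀ = 726,290 kg, m_f = 726,290 − 557,000 = 169,290 kg; Δv = 266×9.80665×ln(4.29) = 2608.6×1.4563 ≈ 3799 m/s.
Stage 2: m₀ = 131,990 kg, m_f = 131,990 − 102,000 = 29,990 kg; Δv = 335×9.80665×ln(4.401) = 3285.2×1.4819 ≈ 4868 m/s.
Stage 3: m₀ = 22,230 kg, m_f = 22,230 − 17,400 = 4,830 kg; Δv = 446×9.80665×ln(4.602) = 4373.8×1.5266 ≈ 6677 m/s.
Total Δv = 3799 + 4868 + 6677 = 15344 m/s.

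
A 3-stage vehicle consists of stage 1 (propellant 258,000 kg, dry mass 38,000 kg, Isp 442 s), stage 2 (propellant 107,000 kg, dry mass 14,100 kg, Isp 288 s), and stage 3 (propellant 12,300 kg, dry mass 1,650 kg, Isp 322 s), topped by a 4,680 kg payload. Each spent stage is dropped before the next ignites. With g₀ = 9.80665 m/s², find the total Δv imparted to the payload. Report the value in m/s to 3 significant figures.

Ignition mass of stage 1 = 258,000+38,000 + 107,000+14,100 + 12,300+1,650 + 4,680 = 435,730 kg.
Stage 1: m₀ = 435,730 kg, m_f = 435,730 − 258,000 = 177,730 kg; Δv = 442×9.80665×ln(2.452) = 4334.5×0.8968 ≈ 3887 m/s.
Stage 2: m₀ = 139,730 kg, m_f = 139,730 − 107,000 = 32,730 kg; Δv = 288×9.80665×ln(4.269) = 2824.3×1.4514 ≈ 4099 m/s.
Stage 3: m₀ = 18,630 kg, m_f = 18,630 − 12,300 = 6,330 kg; Δv = 322×9.80665×ln(2.943) = 3157.7×1.0795 ≈ 3409 m/s.
Total Δv = 3887 + 4099 + 3409 = 11395 m/s.

Δv ≈ 11400 m/s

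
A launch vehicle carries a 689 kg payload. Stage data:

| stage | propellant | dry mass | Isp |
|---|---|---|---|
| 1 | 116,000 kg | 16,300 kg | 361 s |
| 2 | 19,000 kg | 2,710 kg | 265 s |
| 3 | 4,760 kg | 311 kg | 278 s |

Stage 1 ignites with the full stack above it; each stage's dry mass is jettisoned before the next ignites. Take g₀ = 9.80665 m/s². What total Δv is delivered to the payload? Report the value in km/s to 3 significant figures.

Δv ≈ 12.4 km/s

Ignition mass of stage 1 = 116,000+16,300 + 19,000+2,710 + 4,760+311 + 689 = 159,770 kg.
Stage 1: m₀ = 159,770 kg, m_f = 159,770 − 116,000 = 43,770 kg; Δv = 361×9.80665×ln(3.65) = 3540.2×1.2948 ≈ 4584 m/s.
Stage 2: m₀ = 27,470 kg, m_f = 27,470 − 19,000 = 8,470 kg; Δv = 265×9.80665×ln(3.243) = 2598.8×1.1766 ≈ 3058 m/s.
Stage 3: m₀ = 5,760 kg, m_f = 5,760 − 4,760 = 1,000 kg; Δv = 278×9.80665×ln(5.76) = 2726.2×1.7509 ≈ 4773 m/s.
Total Δv = 4584 + 3058 + 4773 = 12415 m/s.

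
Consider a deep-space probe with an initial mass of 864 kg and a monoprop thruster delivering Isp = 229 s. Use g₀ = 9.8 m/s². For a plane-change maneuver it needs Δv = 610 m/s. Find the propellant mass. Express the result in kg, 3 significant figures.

v_e = Isp · g₀ = 229 × 9.8 = 2244.2 m/s.
From the ideal rocket equation, m₀/m_f = exp(Δv / v_e) = exp(610 / 2244.2) = exp(0.2718) = 1.3123.
m_f = 864 / 1.3123 = 658.386 kg, so propellant = m₀ − m_f = 864 − 658.386 = 205.614 kg.

propellant mass ≈ 206 kg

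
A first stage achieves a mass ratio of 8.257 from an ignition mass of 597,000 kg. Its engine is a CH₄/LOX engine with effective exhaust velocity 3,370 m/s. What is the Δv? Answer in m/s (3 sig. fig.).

Δv ≈ 7110 m/s

Rocket equation: Δv = v_e · ln(8.257) = 3370.0 × 2.1111 ≈ 7114.3 m/s.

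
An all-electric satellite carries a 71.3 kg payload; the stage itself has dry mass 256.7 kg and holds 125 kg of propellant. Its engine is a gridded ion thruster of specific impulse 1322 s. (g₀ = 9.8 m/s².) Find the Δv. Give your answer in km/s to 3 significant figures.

v_e = Isp · g₀ = 1322 × 9.8 = 12955.6 m/s.
m₀ = payload + dry + propellant = 71.3 + 256.7 + 125 = 453 kg.
m_f = payload + dry = 71.3 + 256.7 = 328 kg.
By the Tsiolkovsky rocket equation, Δv = v_e · ln(m₀/m_f) = 12955.6 × ln(1.381) = 12955.6 × 0.3229 ≈ 4183.1 m/s.

Δv ≈ 4.18 km/s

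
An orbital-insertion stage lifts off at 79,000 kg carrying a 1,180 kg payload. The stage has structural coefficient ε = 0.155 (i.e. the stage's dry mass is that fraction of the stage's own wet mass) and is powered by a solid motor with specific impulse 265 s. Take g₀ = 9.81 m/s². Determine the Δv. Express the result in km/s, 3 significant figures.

Δv ≈ 4.64 km/s

Stage wet mass = m₀ − payload = 79,000 − 1,180 = 77,820 kg.
Stage dry mass = ε × stage wet mass = 0.155 × 77,820 = 12,062.1 kg.
Burnout mass m_f = stage dry + payload = 12,062.1 + 1,180 = 13,242.1 kg.
v_e = Isp · g₀ = 265 × 9.81 = 2599.7 m/s.
Δv = v_e · ln(79,000/13,242.1) = 2599.7 × ln(5.966) = 2599.7 × 1.7860 ≈ 4643 m/s.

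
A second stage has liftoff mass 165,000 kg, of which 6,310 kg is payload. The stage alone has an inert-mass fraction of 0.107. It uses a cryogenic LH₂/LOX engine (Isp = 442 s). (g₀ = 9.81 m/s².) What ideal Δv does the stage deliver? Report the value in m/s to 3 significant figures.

Stage wet mass = m₀ − payload = 165,000 − 6,310 = 158,690 kg.
Stage dry mass = ε × stage wet mass = 0.107 × 158,690 = 16,979.8 kg.
Burnout mass m_f = stage dry + payload = 16,979.8 + 6,310 = 23,289.8 kg.
v_e = Isp · g₀ = 442 × 9.81 = 4336.0 m/s.
By the Tsiolkovsky rocket equation, Δv = v_e · ln(165,000/23,289.8) = 4336.0 × ln(7.085) = 4336.0 × 1.9579 ≈ 8490 m/s.

Δv ≈ 8490 m/s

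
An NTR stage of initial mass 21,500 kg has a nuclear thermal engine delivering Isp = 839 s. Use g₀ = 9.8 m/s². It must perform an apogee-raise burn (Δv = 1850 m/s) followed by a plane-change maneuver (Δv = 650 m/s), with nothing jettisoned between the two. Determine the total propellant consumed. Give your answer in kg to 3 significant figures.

total propellant consumed ≈ 5640 kg

v_e = Isp · g₀ = 839 × 9.8 = 8222.2 m/s.
After the first burn: m = 21500 × exp(−1850/8222.2) = 21500 × 0.79852 = 17,168.2 kg.
After the second burn: m = 17,168.2 × exp(−650/8222.2) = 17,168.2 × 0.92399 = 15,863.2 kg.
Total propellant = m₀ − m_final = 21500 − 15,863.2 = 5,636.8 kg.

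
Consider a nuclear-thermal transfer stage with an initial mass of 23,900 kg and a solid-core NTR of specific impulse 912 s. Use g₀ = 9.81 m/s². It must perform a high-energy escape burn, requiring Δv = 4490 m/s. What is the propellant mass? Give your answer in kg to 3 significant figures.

propellant mass ≈ 9430 kg

v_e = Isp · g₀ = 912 × 9.81 = 8946.7 m/s.
m₀/m_f = exp(Δv / v_e) = exp(4490 / 8946.7) = exp(0.5019) = 1.6518.
m_f = 23,900 / 1.6518 = 14,469.1 kg, so propellant = m₀ − m_f = 23,900 − 14,469.1 = 9,430.9 kg.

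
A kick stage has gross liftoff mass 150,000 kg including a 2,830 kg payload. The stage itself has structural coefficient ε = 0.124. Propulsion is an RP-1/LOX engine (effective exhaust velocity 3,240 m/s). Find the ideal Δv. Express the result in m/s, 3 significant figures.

Δv ≈ 6360 m/s

Stage wet mass = m₀ − payload = 150,000 − 2,830 = 147,170 kg.
Stage dry mass = ε × stage wet mass = 0.124 × 147,170 = 18,249.1 kg.
Burnout mass m_f = stage dry + payload = 18,249.1 + 2,830 = 21,079.1 kg.
Using Δv = v_e ln(m₀/m_f): Δv = v_e · ln(150,000/21,079.1) = 3240.0 × ln(7.116) = 3240.0 × 1.9624 ≈ 6358 m/s.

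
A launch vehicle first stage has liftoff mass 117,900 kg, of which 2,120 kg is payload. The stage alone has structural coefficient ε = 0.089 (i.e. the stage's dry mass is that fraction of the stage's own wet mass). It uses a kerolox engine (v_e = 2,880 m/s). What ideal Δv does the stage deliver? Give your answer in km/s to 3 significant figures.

Δv ≈ 6.48 km/s

Stage wet mass = m₀ − payload = 117,900 − 2,120 = 115,780 kg.
Stage dry mass = ε × stage wet mass = 0.089 × 115,780 = 10,304.4 kg.
Burnout mass m_f = stage dry + payload = 10,304.4 + 2,120 = 12,424.4 kg.
Rocket equation: Δv = v_e · ln(117,900/12,424.4) = 2880.0 × ln(9.489) = 2880.0 × 2.2502 ≈ 6481 m/s.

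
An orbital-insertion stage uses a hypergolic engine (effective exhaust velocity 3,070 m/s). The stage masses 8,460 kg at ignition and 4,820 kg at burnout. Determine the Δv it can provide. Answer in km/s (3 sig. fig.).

Δv ≈ 1.73 km/s

Rocket equation: Δv = v_e · ln(m₀/m_f) = 3070.0 × ln(1.755) = 3070.0 × 0.5626 ≈ 1727.1 m/s.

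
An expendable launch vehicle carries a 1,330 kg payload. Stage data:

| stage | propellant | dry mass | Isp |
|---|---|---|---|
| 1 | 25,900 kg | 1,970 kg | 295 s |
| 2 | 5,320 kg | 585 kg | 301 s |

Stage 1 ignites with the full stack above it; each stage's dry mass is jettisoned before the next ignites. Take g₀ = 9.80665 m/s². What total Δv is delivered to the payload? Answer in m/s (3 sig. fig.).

Ignition mass of stage 1 = 25,900+1,970 + 5,320+585 + 1,330 = 35,105 kg.
Stage 1: m₀ = 35,105 kg, m_f = 35,105 − 25,900 = 9,205 kg; Δv = 295×9.80665×ln(3.814) = 2893.0×1.3386 ≈ 3873 m/s.
Stage 2: m₀ = 7,235 kg, m_f = 7,235 − 5,320 = 1,915 kg; Δv = 301×9.80665×ln(3.778) = 2951.8×1.3292 ≈ 3924 m/s.
Total Δv = 3873 + 3924 = 7797 m/s.

Δv ≈ 7800 m/s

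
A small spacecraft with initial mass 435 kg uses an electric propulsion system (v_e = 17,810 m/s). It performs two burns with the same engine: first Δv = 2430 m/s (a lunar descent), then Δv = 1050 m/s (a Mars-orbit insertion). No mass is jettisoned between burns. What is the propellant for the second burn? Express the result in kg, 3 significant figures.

propellant for the second burn ≈ 21.7 kg

After the first burn: m = 435 × exp(−2430/17810.0) = 435 × 0.87246 = 379.52 kg.
After the second burn: m = 379.52 × exp(−1050/17810.0) = 379.52 × 0.94275 = 357.792 kg.
Second-burn propellant = 379.52 − 357.792 = 21.728 kg.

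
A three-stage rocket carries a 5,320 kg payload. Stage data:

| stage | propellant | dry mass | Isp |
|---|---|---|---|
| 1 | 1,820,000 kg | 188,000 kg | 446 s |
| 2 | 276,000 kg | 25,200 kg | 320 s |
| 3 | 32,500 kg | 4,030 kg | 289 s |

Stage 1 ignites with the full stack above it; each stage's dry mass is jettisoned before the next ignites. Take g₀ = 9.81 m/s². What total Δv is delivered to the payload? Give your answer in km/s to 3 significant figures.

Δv ≈ 15.9 km/s

Ignition mass of stage 1 = 1,820,000+188,000 + 276,000+25,200 + 32,500+4,030 + 5,320 = 2,351,050 kg.
Stage 1: m₀ = 2,351,050 kg, m_f = 2,351,050 − 1,820,000 = 531,050 kg; Δv = 446×9.81×ln(4.427) = 4375.3×1.4878 ≈ 6509 m/s.
Stage 2: m₀ = 343,050 kg, m_f = 343,050 − 276,000 = 67,050 kg; Δv = 320×9.81×ln(5.116) = 3139.2×1.6324 ≈ 5125 m/s.
Stage 3: m₀ = 41,850 kg, m_f = 41,850 − 32,500 = 9,350 kg; Δv = 289×9.81×ln(4.476) = 2835.1×1.4987 ≈ 4249 m/s.
Total Δv = 6509 + 5125 + 4249 = 15883 m/s.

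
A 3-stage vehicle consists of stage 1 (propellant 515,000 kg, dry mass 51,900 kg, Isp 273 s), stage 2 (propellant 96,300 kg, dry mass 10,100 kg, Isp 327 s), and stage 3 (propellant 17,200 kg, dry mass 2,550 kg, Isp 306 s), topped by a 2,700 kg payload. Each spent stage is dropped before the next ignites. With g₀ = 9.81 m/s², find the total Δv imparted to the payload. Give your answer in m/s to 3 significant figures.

Ignition mass of stage 1 = 515,000+51,900 + 96,300+10,100 + 17,200+2,550 + 2,700 = 695,750 kg.
Stage 1: m₀ = 695,750 kg, m_f = 695,750 − 515,000 = 180,750 kg; Δv = 273×9.81×ln(3.849) = 2678.1×1.3479 ≈ 3610 m/s.
Stage 2: m₀ = 128,850 kg, m_f = 128,850 − 96,300 = 32,550 kg; Δv = 327×9.81×ln(3.959) = 3207.9×1.3759 ≈ 4414 m/s.
Stage 3: m₀ = 22,450 kg, m_f = 22,450 − 17,200 = 5,250 kg; Δv = 306×9.81×ln(4.276) = 3001.9×1.4531 ≈ 4362 m/s.
Total Δv = 3610 + 4414 + 4362 = 12386 m/s.

Δv ≈ 12400 m/s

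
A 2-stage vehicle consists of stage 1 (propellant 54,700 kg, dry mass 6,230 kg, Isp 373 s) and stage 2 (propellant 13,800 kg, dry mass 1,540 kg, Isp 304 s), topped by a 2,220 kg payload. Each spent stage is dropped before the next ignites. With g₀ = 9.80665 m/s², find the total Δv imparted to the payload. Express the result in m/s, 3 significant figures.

Ignition mass of stage 1 = 54,700+6,230 + 13,800+1,540 + 2,220 = 78,490 kg.
Stage 1: m₀ = 78,490 kg, m_f = 78,490 − 54,700 = 23,790 kg; Δv = 373×9.80665×ln(3.299) = 3657.9×1.1937 ≈ 4366 m/s.
Stage 2: m₀ = 17,560 kg, m_f = 17,560 − 13,800 = 3,760 kg; Δv = 304×9.80665×ln(4.67) = 2981.2×1.5412 ≈ 4595 m/s.
Total Δv = 4366 + 4595 = 8961 m/s.

Δv ≈ 8960 m/s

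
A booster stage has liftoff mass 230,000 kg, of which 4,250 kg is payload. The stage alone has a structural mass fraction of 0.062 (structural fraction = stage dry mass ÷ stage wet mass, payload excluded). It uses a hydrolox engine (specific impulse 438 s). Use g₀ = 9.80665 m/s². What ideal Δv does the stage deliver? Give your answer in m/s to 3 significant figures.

Δv ≈ 10900 m/s

Stage wet mass = m₀ − payload = 230,000 − 4,250 = 225,750 kg.
Stage dry mass = ε × stage wet mass = 0.062 × 225,750 = 13,996.5 kg.
Burnout mass m_f = stage dry + payload = 13,996.5 + 4,250 = 18,246.5 kg.
v_e = Isp · g₀ = 438 × 9.80665 = 4295.3 m/s.
Using Δv = v_e ln(m₀/m_f): Δv = v_e · ln(230,000/18,246.5) = 4295.3 × ln(12.61) = 4295.3 × 2.5341 ≈ 10885 m/s.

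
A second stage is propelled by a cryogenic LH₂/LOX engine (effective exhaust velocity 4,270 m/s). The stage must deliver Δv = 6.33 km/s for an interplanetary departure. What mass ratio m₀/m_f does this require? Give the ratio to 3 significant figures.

mass ratio ≈ 4.40

m₀/m_f = exp(Δv / v_e) = exp(6330 / 4270.0) = exp(1.4824) = 4.4037.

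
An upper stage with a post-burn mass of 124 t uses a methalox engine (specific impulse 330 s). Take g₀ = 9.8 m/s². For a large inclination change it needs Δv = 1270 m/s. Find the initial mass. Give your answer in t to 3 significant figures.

v_e = Isp · g₀ = 330 × 9.8 = 3234.0 m/s.
m₀/m_f = exp(Δv / v_e) = exp(1270 / 3234.0) = exp(0.3927) = 1.4810.
m₀ = m_f × 1.4810 = 124 × 1.4810 = 183.644 t.

initial mass ≈ 184 t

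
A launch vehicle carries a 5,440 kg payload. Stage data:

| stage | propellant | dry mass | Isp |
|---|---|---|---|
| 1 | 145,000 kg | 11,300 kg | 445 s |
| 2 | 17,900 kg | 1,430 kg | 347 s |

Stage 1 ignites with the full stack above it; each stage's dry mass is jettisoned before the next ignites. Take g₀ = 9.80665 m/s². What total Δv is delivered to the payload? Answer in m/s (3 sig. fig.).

Δv ≈ 11400 m/s

Ignition mass of stage 1 = 145,000+11,300 + 17,900+1,430 + 5,440 = 181,070 kg.
Stage 1: m₀ = 181,070 kg, m_f = 181,070 − 145,000 = 36,070 kg; Δv = 445×9.80665×ln(5.02) = 4364.0×1.6134 ≈ 7041 m/s.
Stage 2: m₀ = 24,770 kg, m_f = 24,770 − 17,900 = 6,870 kg; Δv = 347×9.80665×ln(3.606) = 3402.9×1.2825 ≈ 4364 m/s.
Total Δv = 7041 + 4364 = 11405 m/s.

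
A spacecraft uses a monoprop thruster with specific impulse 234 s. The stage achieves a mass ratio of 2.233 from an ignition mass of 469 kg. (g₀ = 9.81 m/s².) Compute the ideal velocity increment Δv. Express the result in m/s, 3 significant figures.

v_e = Isp · g₀ = 234 × 9.81 = 2295.5 m/s.
Rocket equation: Δv = v_e · ln(2.233) = 2295.5 × 0.8033 ≈ 1844.1 m/s.

Δv ≈ 1840 m/s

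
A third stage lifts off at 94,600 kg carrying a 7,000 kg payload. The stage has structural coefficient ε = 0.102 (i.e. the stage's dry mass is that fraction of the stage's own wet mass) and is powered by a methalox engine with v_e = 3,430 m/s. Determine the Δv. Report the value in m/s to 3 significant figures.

Stage wet mass = m₀ − payload = 94,600 − 7,000 = 87,600 kg.
Stage dry mass = ε × stage wet mass = 0.102 × 87,600 = 8,935.2 kg.
Burnout mass m_f = stage dry + payload = 8,935.2 + 7,000 = 15,935.2 kg.
Δv = v_e · ln(94,600/15,935.2) = 3430.0 × ln(5.937) = 3430.0 × 1.7811 ≈ 6109 m/s.

Δv ≈ 6110 m/s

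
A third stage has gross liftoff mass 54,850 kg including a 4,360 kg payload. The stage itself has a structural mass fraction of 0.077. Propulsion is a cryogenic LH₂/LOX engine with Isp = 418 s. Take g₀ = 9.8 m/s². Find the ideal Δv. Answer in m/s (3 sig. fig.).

Δv ≈ 7760 m/s

Stage wet mass = m₀ − payload = 54,850 − 4,360 = 50,490 kg.
Stage dry mass = ε × stage wet mass = 0.077 × 50,490 = 3,887.73 kg.
Burnout mass m_f = stage dry + payload = 3,887.73 + 4,360 = 8,247.73 kg.
v_e = Isp · g₀ = 418 × 9.8 = 4096.4 m/s.
Using Δv = v_e ln(m₀/m_f): Δv = v_e · ln(54,850/8,247.73) = 4096.4 × ln(6.65) = 4096.4 × 1.8947 ≈ 7761 m/s.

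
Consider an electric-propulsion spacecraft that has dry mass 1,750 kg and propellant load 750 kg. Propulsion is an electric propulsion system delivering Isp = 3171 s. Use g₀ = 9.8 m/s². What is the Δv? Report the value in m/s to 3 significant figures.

v_e = Isp · g₀ = 3171 × 9.8 = 31075.8 m/s.
m₀ = m_dry + m_prop = 1,750 + 750 = 2,500 kg.
By the Tsiolkovsky rocket equation, Δv = v_e · ln(m₀/m_f) = 31075.8 × ln(1.429) = 31075.8 × 0.3567 ≈ 11084.0 m/s.

Δv ≈ 11100 m/s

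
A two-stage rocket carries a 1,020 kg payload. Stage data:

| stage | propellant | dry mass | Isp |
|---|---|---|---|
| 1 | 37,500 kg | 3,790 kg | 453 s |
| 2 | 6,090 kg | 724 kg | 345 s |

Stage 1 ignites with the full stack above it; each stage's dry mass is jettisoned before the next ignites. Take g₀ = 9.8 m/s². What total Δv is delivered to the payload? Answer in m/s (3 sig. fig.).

Ignition mass of stage 1 = 37,500+3,790 + 6,090+724 + 1,020 = 49,124 kg.
Stage 1: m₀ = 49,124 kg, m_f = 49,124 − 37,500 = 11,624 kg; Δv = 453×9.8×ln(4.226) = 4439.4×1.4413 ≈ 6398 m/s.
Stage 2: m₀ = 7,834 kg, m_f = 7,834 − 6,090 = 1,744 kg; Δv = 345×9.8×ln(4.492) = 3381.0×1.5023 ≈ 5079 m/s.
Total Δv = 6398 + 5079 = 11477 m/s.

Δv ≈ 11500 m/s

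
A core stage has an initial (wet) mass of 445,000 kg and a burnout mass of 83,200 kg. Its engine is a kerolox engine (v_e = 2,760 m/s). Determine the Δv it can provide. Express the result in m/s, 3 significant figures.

From the ideal rocket equation, Δv = v_e · ln(m₀/m_f) = 2760.0 × ln(5.349) = 2760.0 × 1.6768 ≈ 4628.0 m/s.

Δv ≈ 4630 m/s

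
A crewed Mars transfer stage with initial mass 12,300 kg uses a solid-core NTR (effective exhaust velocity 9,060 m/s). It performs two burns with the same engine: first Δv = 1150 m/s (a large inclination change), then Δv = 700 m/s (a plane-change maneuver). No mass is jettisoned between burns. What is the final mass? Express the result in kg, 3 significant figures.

final mass ≈ 10000 kg

After the first burn: m = 12300 × exp(−1150/9060.0) = 12300 × 0.88079 = 10,833.7 kg.
After the second burn: m = 10,833.7 × exp(−700/9060.0) = 10,833.7 × 0.92565 = 10,028.2 kg.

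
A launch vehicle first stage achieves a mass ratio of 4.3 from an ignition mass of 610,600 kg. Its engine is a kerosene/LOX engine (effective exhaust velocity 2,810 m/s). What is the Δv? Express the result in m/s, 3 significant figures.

Rocket equation: Δv = v_e · ln(4.3) = 2810.0 × 1.4586 ≈ 4098.7 m/s.

Δv ≈ 4100 m/s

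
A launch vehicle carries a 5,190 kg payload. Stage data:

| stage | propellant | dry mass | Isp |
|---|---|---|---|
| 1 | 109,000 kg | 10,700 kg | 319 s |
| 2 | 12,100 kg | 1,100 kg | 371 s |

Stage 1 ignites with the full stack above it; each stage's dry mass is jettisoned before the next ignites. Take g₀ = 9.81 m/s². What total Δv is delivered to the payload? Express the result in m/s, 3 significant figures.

Δv ≈ 8780 m/s

Ignition mass of stage 1 = 109,000+10,700 + 12,100+1,100 + 5,190 = 138,090 kg.
Stage 1: m₀ = 138,090 kg, m_f = 138,090 − 109,000 = 29,090 kg; Δv = 319×9.81×ln(4.747) = 3129.4×1.5575 ≈ 4874 m/s.
Stage 2: m₀ = 18,390 kg, m_f = 18,390 − 12,100 = 6,290 kg; Δv = 371×9.81×ln(2.924) = 3639.5×1.0728 ≈ 3905 m/s.
Total Δv = 4874 + 3905 = 8779 m/s.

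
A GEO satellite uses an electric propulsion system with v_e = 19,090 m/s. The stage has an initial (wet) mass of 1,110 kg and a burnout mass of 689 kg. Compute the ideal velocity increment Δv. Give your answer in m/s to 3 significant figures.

Δv = v_e · ln(m₀/m_f) = 19090.0 × ln(1.611) = 19090.0 × 0.4769 ≈ 9103.5 m/s.

Δv ≈ 9100 m/s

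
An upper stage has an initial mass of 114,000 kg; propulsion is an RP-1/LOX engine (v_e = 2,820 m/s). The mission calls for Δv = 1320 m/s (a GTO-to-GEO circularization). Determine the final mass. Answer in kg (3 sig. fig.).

final mass ≈ 71400 kg

m₀/m_f = exp(Δv / v_e) = exp(1320 / 2820.0) = exp(0.4681) = 1.5969.
m_f = m₀ / 1.5969 = 114,000 / 1.5969 = 71,388.3 kg.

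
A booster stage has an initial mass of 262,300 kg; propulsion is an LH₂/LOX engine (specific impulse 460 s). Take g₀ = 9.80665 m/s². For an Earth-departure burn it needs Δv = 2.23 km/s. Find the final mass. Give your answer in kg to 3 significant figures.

final mass ≈ 160000 kg

v_e = Isp · g₀ = 460 × 9.80665 = 4511.1 m/s.
Rocket equation: m₀/m_f = exp(Δv / v_e) = exp(2230 / 4511.1) = exp(0.4943) = 1.6394.
m_f = m₀ / 1.6394 = 262,300 / 1.6394 = 159,998 kg.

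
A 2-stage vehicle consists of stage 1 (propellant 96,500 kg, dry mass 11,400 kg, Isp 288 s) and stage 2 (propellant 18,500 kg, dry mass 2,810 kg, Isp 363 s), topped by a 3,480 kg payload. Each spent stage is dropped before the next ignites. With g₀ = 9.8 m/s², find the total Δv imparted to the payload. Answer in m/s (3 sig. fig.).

Ignition mass of stage 1 = 96,500+11,400 + 18,500+2,810 + 3,480 = 132,690 kg.
Stage 1: m₀ = 132,690 kg, m_f = 132,690 − 96,500 = 36,190 kg; Δv = 288×9.8×ln(3.666) = 2822.4×1.2992 ≈ 3667 m/s.
Stage 2: m₀ = 24,790 kg, m_f = 24,790 − 18,500 = 6,290 kg; Δv = 363×9.8×ln(3.941) = 3557.4×1.3715 ≈ 4879 m/s.
Total Δv = 3667 + 4879 = 8546 m/s.

Δv ≈ 8550 m/s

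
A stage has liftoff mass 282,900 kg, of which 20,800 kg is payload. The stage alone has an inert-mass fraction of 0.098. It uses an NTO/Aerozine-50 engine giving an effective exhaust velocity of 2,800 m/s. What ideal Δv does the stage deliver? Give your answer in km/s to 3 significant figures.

Δv ≈ 5.06 km/s

Stage wet mass = m₀ − payload = 282,900 − 20,800 = 262,100 kg.
Stage dry mass = ε × stage wet mass = 0.098 × 262,100 = 25,685.8 kg.
Burnout mass m_f = stage dry + payload = 25,685.8 + 20,800 = 46,485.8 kg.
Δv = v_e · ln(282,900/46,485.8) = 2800.0 × ln(6.086) = 2800.0 × 1.8059 ≈ 5057 m/s.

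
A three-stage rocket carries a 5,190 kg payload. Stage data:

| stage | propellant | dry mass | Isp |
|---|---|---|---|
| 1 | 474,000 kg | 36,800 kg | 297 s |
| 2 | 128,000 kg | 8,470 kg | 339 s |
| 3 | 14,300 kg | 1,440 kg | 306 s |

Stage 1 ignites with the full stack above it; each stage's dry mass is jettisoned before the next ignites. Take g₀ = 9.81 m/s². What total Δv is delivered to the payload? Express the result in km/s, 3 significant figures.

Δv ≈ 12.6 km/s

Ignition mass of stage 1 = 474,000+36,800 + 128,000+8,470 + 14,300+1,440 + 5,190 = 668,200 kg.
Stage 1: m₀ = 668,200 kg, m_f = 668,200 − 474,000 = 194,200 kg; Δv = 297×9.81×ln(3.441) = 2913.6×1.2357 ≈ 3600 m/s.
Stage 2: m₀ = 157,400 kg, m_f = 157,400 − 128,000 = 29,400 kg; Δv = 339×9.81×ln(5.354) = 3325.6×1.6778 ≈ 5580 m/s.
Stage 3: m₀ = 20,930 kg, m_f = 20,930 − 14,300 = 6,630 kg; Δv = 306×9.81×ln(3.157) = 3001.9×1.1496 ≈ 3451 m/s.
Total Δv = 3600 + 5580 + 3451 = 12631 m/s.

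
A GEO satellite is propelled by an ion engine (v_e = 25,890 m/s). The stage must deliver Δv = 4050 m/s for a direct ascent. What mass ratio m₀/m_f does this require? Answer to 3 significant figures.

From the ideal rocket equation, m₀/m_f = exp(Δv / v_e) = exp(4050 / 25890.0) = exp(0.1564) = 1.1693.

mass ratio ≈ 1.17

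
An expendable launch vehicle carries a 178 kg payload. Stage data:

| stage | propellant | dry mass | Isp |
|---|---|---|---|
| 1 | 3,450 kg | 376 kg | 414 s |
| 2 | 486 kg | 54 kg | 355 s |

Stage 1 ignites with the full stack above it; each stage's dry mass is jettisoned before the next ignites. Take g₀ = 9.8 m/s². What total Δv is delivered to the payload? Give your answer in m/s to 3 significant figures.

Δv ≈ 9710 m/s

Ignition mass of stage 1 = 3,450+376 + 486+54 + 178 = 4,544 kg.
Stage 1: m₀ = 4,544 kg, m_f = 4,544 − 3,450 = 1,094 kg; Δv = 414×9.8×ln(4.154) = 4057.2×1.4240 ≈ 5777 m/s.
Stage 2: m₀ = 718 kg, m_f = 718 − 486 = 232 kg; Δv = 355×9.8×ln(3.095) = 3479.0×1.1297 ≈ 3930 m/s.
Total Δv = 5777 + 3930 = 9707 m/s.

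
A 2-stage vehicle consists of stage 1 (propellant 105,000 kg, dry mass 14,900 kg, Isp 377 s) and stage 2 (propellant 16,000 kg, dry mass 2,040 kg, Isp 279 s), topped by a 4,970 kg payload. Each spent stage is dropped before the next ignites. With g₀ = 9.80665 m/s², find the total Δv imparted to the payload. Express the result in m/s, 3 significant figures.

Ignition mass of stage 1 = 105,000+14,900 + 16,000+2,040 + 4,970 = 142,910 kg.
Stage 1: m₀ = 142,910 kg, m_f = 142,910 − 105,000 = 37,910 kg; Δv = 377×9.80665×ln(3.77) = 3697.1×1.3270 ≈ 4906 m/s.
Stage 2: m₀ = 23,010 kg, m_f = 23,010 − 16,000 = 7,010 kg; Δv = 279×9.80665×ln(3.282) = 2736.1×1.1886 ≈ 3252 m/s.
Total Δv = 4906 + 3252 = 8158 m/s.

Δv ≈ 8160 m/s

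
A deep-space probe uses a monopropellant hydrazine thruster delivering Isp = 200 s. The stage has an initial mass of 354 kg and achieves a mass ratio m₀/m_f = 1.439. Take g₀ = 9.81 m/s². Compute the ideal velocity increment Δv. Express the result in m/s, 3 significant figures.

v_e = Isp · g₀ = 200 × 9.81 = 1962.0 m/s.
By the Tsiolkovsky rocket equation, Δv = v_e · ln(1.439) = 1962.0 × 0.3639 ≈ 714.1 m/s.

Δv ≈ 714 m/s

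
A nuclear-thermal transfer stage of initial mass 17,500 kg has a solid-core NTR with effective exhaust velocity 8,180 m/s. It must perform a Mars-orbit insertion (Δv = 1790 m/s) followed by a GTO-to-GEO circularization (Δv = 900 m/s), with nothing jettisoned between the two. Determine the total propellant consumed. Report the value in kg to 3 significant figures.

After the first burn: m = 17500 × exp(−1790/8180.0) = 17500 × 0.80346 = 14,060.6 kg.
After the second burn: m = 14,060.6 × exp(−900/8180.0) = 14,060.6 × 0.89581 = 12,595.6 kg.
Total propellant = m₀ − m_final = 17500 − 12,595.6 = 4,904.4 kg.

total propellant consumed ≈ 4900 kg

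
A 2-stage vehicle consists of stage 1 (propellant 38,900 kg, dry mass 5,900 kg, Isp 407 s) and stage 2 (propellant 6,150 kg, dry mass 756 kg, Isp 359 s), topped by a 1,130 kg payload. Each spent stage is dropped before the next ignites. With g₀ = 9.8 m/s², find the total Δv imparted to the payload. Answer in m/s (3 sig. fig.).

Δv ≈ 10400 m/s

Ignition mass of stage 1 = 38,900+5,900 + 6,150+756 + 1,130 = 52,836 kg.
Stage 1: m₀ = 52,836 kg, m_f = 52,836 − 38,900 = 13,936 kg; Δv = 407×9.8×ln(3.791) = 3988.6×1.3327 ≈ 5316 m/s.
Stage 2: m₀ = 8,036 kg, m_f = 8,036 − 6,150 = 1,886 kg; Δv = 359×9.8×ln(4.261) = 3518.2×1.4495 ≈ 5100 m/s.
Total Δv = 5316 + 5100 = 10416 m/s.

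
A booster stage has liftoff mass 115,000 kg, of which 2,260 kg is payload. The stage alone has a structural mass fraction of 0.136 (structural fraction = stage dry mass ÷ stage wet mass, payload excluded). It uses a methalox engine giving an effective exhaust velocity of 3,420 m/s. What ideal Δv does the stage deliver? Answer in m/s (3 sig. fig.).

Stage wet mass = m₀ − payload = 115,000 − 2,260 = 112,740 kg.
Stage dry mass = ε × stage wet mass = 0.136 × 112,740 = 15,332.6 kg.
Burnout mass m_f = stage dry + payload = 15,332.6 + 2,260 = 17,592.6 kg.
From the ideal rocket equation, Δv = v_e · ln(115,000/17,592.6) = 3420.0 × ln(6.537) = 3420.0 × 1.8775 ≈ 6421 m/s.

Δv ≈ 6420 m/s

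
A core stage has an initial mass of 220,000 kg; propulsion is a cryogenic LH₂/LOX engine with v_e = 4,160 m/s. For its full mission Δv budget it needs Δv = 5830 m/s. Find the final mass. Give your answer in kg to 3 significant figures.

final mass ≈ 54200 kg

m₀/m_f = exp(Δv / v_e) = exp(5830 / 4160.0) = exp(1.4014) = 4.0611.
m_f = m₀ / 4.0611 = 220,000 / 4.0611 = 54,172.5 kg.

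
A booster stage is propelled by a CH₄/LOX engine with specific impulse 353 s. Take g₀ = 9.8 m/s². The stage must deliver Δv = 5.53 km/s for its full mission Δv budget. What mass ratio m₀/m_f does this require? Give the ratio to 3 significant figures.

v_e = Isp · g₀ = 353 × 9.8 = 3459.4 m/s.
From the ideal rocket equation, m₀/m_f = exp(Δv / v_e) = exp(5530 / 3459.4) = exp(1.5985) = 4.9458.

mass ratio ≈ 4.95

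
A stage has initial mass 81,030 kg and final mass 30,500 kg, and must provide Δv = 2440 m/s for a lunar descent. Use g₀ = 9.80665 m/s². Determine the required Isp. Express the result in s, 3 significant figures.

Isp ≈ 255 s

ln(m₀/m_f) = ln(81030/30500) = ln(2.657) = 0.9771.
Rocket equation: v_e = Δv / ln(m₀/m_f) = 2440 / 0.9771 = 2497.2 m/s.
Isp = v_e / g₀ = 2497.2 / 9.80665 = 254.6 s.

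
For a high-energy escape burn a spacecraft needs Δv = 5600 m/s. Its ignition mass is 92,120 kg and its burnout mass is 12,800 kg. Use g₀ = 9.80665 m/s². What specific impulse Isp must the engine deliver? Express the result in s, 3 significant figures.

ln(m₀/m_f) = ln(92120/12800) = ln(7.197) = 1.9736.
By the Tsiolkovsky rocket equation, v_e = Δv / ln(m₀/m_f) = 5600 / 1.9736 = 2837.4 m/s.
Isp = v_e / g₀ = 2837.4 / 9.80665 = 289.3 s.

Isp ≈ 289 s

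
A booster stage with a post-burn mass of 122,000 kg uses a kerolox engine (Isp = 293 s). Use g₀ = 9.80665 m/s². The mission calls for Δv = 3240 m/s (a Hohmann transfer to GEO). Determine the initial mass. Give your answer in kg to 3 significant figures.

initial mass ≈ 377000 kg

v_e = Isp · g₀ = 293 × 9.80665 = 2873.3 m/s.
m₀/m_f = exp(Δv / v_e) = exp(3240 / 2873.3) = exp(1.1276) = 3.0882.
m₀ = m_f × 3.0882 = 122,000 × 3.0882 = 376,760 kg.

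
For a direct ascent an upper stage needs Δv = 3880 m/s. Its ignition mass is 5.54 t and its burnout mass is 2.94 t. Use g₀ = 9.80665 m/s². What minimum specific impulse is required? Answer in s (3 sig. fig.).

Isp ≈ 624 s

ln(m₀/m_f) = ln(5540/2940) = ln(1.884) = 0.6336.
v_e = Δv / ln(m₀/m_f) = 3880 / 0.6336 = 6123.9 m/s.
Isp = v_e / g₀ = 6123.9 / 9.80665 = 624.5 s.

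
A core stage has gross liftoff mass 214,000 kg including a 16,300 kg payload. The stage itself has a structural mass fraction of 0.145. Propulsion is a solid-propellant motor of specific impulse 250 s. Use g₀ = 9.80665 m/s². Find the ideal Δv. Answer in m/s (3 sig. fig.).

Stage wet mass = m₀ − payload = 214,000 − 16,300 = 197,700 kg.
Stage dry mass = ε × stage wet mass = 0.145 × 197,700 = 28,666.5 kg.
Burnout mass m_f = stage dry + payload = 28,666.5 + 16,300 = 44,966.5 kg.
v_e = Isp · g₀ = 250 × 9.80665 = 2451.7 m/s.
Δv = v_e · ln(214,000/44,966.5) = 2451.7 × ln(4.759) = 2451.7 × 1.5601 ≈ 3825 m/s.

Δv ≈ 3820 m/s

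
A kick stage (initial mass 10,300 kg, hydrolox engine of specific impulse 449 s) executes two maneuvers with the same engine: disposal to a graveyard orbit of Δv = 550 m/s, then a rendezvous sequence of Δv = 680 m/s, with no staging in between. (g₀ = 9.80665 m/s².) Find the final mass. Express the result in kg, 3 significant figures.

v_e = Isp · g₀ = 449 × 9.80665 = 4403.2 m/s.
After the first burn: m = 10300 × exp(−550/4403.2) = 10300 × 0.88258 = 9,090.57 kg.
After the second burn: m = 9,090.57 × exp(−680/4403.2) = 9,090.57 × 0.85690 = 7,789.71 kg.

final mass ≈ 7790 kg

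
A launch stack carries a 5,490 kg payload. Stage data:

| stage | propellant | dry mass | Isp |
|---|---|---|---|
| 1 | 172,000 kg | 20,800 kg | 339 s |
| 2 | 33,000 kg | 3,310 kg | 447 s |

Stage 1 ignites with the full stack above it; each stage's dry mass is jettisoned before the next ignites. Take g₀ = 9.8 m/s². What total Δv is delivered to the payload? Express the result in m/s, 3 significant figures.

Ignition mass of stage 1 = 172,000+20,800 + 33,000+3,310 + 5,490 = 234,600 kg.
Stage 1: m₀ = 234,600 kg, m_f = 234,600 − 172,000 = 62,600 kg; Δv = 339×9.8×ln(3.748) = 3322.2×1.3211 ≈ 4389 m/s.
Stage 2: m₀ = 41,800 kg, m_f = 41,800 − 33,000 = 8,800 kg; Δv = 447×9.8×ln(4.75) = 4380.6×1.5581 ≈ 6826 m/s.
Total Δv = 4389 + 6826 = 11215 m/s.

Δv ≈ 11200 m/s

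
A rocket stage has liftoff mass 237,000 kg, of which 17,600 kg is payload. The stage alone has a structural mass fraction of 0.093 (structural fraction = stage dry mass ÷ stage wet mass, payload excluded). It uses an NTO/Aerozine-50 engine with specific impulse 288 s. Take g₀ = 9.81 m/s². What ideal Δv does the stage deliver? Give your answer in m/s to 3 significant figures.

Stage wet mass = m₀ − payload = 237,000 − 17,600 = 219,400 kg.
Stage dry mass = ε × stage wet mass = 0.093 × 219,400 = 20,404.2 kg.
Burnout mass m_f = stage dry + payload = 20,404.2 + 17,600 = 38,004.2 kg.
v_e = Isp · g₀ = 288 × 9.81 = 2825.3 m/s.
Using Δv = v_e ln(m₀/m_f): Δv = v_e · ln(237,000/38,004.2) = 2825.3 × ln(6.236) = 2825.3 × 1.8304 ≈ 5171 m/s.

Δv ≈ 5170 m/s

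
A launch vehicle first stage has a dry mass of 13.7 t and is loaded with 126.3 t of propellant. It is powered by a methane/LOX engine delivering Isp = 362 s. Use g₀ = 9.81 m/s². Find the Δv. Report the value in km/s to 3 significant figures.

v_e = Isp · g₀ = 362 × 9.81 = 3551.2 m/s.
m₀ = m_dry + m_prop = 13.7 + 126.3 = 140 t.
From the ideal rocket equation, Δv = v_e · ln(m₀/m_f) = 3551.2 × ln(10.22) = 3551.2 × 2.3242 ≈ 8253.9 m/s.

Δv ≈ 8.25 km/s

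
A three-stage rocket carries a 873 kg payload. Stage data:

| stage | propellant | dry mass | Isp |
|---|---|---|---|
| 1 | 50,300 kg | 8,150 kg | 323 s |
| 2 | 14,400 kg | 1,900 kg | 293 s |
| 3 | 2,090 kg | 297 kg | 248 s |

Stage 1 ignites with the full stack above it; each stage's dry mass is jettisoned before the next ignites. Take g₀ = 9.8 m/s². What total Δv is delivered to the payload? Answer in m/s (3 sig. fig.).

Ignition mass of stage 1 = 50,300+8,150 + 14,400+1,900 + 2,090+297 + 873 = 78,010 kg.
Stage 1: m₀ = 78,010 kg, m_f = 78,010 − 50,300 = 27,710 kg; Δv = 323×9.8×ln(2.815) = 3165.4×1.0350 ≈ 3276 m/s.
Stage 2: m₀ = 19,560 kg, m_f = 19,560 − 14,400 = 5,160 kg; Δv = 293×9.8×ln(3.791) = 2871.4×1.3326 ≈ 3826 m/s.
Stage 3: m₀ = 3,260 kg, m_f = 3,260 − 2,090 = 1,170 kg; Δv = 248×9.8×ln(2.786) = 2430.4×1.0247 ≈ 2490 m/s.
Total Δv = 3276 + 3826 + 2490 = 9592 m/s.

Δv ≈ 9590 m/s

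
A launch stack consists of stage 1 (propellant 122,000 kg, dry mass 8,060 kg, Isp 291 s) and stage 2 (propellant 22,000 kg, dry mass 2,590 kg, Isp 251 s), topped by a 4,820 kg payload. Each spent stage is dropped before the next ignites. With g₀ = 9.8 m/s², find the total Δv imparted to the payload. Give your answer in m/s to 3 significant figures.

Ignition mass of stage 1 = 122,000+8,060 + 22,000+2,590 + 4,820 = 159,470 kg.
Stage 1: m₀ = 159,470 kg, m_f = 159,470 − 122,000 = 37,470 kg; Δv = 291×9.8×ln(4.256) = 2851.8×1.4483 ≈ 4130 m/s.
Stage 2: m₀ = 29,410 kg, m_f = 29,410 − 22,000 = 7,410 kg; Δv = 251×9.8×ln(3.969) = 2459.8×1.3785 ≈ 3391 m/s.
Total Δv = 4130 + 3391 = 7521 m/s.

Δv ≈ 7520 m/s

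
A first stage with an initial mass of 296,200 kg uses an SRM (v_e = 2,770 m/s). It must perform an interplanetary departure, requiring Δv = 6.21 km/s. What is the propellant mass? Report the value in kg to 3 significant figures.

m₀/m_f = exp(Δv / v_e) = exp(6210 / 2770.0) = exp(2.2419) = 9.4110.
m_f = 296,200 / 9.4110 = 31,473.8 kg, so propellant = m₀ − m_f = 296,200 − 31,473.8 = 264,726.2 kg.

propellant mass ≈ 265000 kg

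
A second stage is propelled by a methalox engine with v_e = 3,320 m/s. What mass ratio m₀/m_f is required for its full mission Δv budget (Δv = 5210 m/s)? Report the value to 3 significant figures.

mass ratio ≈ 4.80

Rocket equation: m₀/m_f = exp(Δv / v_e) = exp(5210 / 3320.0) = exp(1.5693) = 4.8032.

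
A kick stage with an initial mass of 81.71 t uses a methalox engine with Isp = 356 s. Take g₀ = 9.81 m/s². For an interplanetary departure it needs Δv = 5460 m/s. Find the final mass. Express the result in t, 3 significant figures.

final mass ≈ 17.1 t

v_e = Isp · g₀ = 356 × 9.81 = 3492.4 m/s.
m₀/m_f = exp(Δv / v_e) = exp(5460 / 3492.4) = exp(1.5634) = 4.7751.
m_f = m₀ / 4.7751 = 81.71 / 4.7751 = 17.1117 t.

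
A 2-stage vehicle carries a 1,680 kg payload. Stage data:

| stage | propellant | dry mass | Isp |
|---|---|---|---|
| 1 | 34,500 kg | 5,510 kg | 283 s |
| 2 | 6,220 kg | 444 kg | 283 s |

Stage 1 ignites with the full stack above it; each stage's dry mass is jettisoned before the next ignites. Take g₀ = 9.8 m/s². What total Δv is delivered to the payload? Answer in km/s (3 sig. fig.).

Ignition mass of stage 1 = 34,500+5,510 + 6,220+444 + 1,680 = 48,354 kg.
Stage 1: m₀ = 48,354 kg, m_f = 48,354 − 34,500 = 13,854 kg; Δv = 283×9.8×ln(3.49) = 2773.4×1.2500 ≈ 3467 m/s.
Stage 2: m₀ = 8,344 kg, m_f = 8,344 − 6,220 = 2,124 kg; Δv = 283×9.8×ln(3.928) = 2773.4×1.3682 ≈ 3795 m/s.
Total Δv = 3467 + 3795 = 7262 m/s.

Δv ≈ 7.26 km/s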